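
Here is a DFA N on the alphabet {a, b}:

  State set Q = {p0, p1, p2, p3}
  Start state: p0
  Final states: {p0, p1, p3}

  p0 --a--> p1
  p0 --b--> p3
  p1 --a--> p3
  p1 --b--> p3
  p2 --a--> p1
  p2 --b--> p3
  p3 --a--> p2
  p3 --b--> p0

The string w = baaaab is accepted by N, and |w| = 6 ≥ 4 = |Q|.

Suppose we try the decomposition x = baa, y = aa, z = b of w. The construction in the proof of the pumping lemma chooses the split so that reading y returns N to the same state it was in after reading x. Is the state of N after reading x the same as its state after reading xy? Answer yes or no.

no

State sequence: p0 -b-> p3 -a-> p2 -a-> p1 -a-> p3 -a-> p2

After x (step 3): p1. After xy (step 5): p2.
They differ (p1 ≠ p2), so y is not a cycle from the state after x; this split is not the one the pumping-lemma construction produces, and pumping y need not keep the string in L(N).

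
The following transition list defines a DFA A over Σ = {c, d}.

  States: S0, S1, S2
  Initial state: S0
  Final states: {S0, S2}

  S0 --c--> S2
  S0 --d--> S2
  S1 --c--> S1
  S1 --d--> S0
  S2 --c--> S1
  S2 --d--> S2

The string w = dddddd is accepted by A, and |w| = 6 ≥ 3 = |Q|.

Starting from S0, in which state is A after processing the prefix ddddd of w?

State sequence: S0 -d-> S2 -d-> S2 -d-> S2 -d-> S2 -d-> S2

After reading 5 characters, A is in state S2.

S2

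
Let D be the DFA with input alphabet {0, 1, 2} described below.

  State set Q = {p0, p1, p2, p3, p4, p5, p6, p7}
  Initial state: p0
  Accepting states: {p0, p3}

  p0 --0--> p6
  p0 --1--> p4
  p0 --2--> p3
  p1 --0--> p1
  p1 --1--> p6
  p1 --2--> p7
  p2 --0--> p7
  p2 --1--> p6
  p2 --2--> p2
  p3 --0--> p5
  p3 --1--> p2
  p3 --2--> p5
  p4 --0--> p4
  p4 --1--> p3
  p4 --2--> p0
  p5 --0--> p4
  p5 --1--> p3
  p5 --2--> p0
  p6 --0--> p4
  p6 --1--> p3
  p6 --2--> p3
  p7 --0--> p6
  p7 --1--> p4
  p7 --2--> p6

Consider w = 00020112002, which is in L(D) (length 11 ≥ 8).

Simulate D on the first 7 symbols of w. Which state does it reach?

p2

State sequence: p0 -0-> p6 -0-> p4 -0-> p4 -2-> p0 -0-> p6 -1-> p3 -1-> p2

After reading 7 characters, D is in state p2.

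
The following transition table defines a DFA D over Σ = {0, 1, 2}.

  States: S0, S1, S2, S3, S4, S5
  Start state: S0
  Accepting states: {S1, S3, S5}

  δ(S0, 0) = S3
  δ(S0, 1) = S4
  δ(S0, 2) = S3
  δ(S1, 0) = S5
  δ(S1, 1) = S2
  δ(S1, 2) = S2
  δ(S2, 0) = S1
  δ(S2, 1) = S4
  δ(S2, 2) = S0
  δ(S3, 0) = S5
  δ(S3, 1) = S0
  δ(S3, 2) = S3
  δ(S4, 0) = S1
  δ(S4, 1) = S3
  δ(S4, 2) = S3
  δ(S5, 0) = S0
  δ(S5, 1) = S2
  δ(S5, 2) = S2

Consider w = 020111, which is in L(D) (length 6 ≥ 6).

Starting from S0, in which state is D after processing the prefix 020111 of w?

Run of D on the first 6 characters of w = 0 2 0 1 1 1:
  step 0: S0  (start)
  step 1: S3  (read 0: S0→S3)
  step 2: S3  (read 2: S3→S3)
  step 3: S5  (read 0: S3→S5)
  step 4: S2  (read 1: S5→S2)
  step 5: S4  (read 1: S2→S4)
  step 6: S3  (read 1: S4→S3)

After reading 6 characters, D is in state S3.
(This kind of state-tracing is the core of the pumping-lemma construction: with 6 states, pigeonhole forces a repeat within the first 6 steps.)

S3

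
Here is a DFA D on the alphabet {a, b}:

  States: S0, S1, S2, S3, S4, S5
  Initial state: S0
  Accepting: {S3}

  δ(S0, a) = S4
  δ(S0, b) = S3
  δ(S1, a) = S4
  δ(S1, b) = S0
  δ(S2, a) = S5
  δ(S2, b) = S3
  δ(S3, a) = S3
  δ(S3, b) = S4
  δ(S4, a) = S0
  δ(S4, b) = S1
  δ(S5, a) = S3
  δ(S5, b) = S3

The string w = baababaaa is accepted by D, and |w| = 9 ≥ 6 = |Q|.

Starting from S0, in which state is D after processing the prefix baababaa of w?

S3

Run of D on the first 8 characters of w = b a a b a b a a:
  step 0: S0  (start)
  step 1: S3  (read b: S0→S3)
  step 2: S3  (read a: S3→S3)
  step 3: S3  (read a: S3→S3)
  step 4: S4  (read b: S3→S4)
  step 5: S0  (read a: S4→S0)
  step 6: S3  (read b: S0→S3)
  step 7: S3  (read a: S3→S3)
  step 8: S3  (read a: S3→S3)

After reading 8 characters, D is in state S3.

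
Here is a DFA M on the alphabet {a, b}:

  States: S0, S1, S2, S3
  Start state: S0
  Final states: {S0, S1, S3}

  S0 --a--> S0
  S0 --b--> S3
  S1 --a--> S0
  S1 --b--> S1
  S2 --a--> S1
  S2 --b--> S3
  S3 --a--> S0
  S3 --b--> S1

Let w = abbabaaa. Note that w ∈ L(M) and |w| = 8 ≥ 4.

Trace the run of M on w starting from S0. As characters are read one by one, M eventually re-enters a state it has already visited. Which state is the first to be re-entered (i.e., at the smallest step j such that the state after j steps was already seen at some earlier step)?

State sequence: S0 -a-> S0 -b-> S3 -b-> S1 -a-> S0 -b-> S3 -a-> S0 -a-> S0 -a-> S0
First repeat at step 1: S0 was already visited.

The earliest repeat is at step j = 1: M is in S0, which it already visited at step i = 0.
Pumping length from the standard proof: p = 4 (the number of states). The repeated state found above gives |xy| = j ≤ 4 and |y| = j − i ≥ 1.

S0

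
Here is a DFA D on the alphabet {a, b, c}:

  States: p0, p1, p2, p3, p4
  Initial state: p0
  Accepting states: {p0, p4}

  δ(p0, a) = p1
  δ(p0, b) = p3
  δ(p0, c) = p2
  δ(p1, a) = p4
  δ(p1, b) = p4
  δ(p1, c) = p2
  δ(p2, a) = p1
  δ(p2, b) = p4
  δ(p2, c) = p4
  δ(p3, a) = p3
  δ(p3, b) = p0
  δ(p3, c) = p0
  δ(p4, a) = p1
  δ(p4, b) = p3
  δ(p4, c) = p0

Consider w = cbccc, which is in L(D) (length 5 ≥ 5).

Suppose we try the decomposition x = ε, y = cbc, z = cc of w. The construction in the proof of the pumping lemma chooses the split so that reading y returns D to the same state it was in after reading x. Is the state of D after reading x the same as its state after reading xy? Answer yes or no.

Run of D on the first 3 characters of w = c b c:
  step 0: p0  (start)
  step 1: p2  (read c: p0→p2)
  step 2: p4  (read b: p2→p4)
  step 3: p0  (read c: p4→p0)

After x (step 0): p0. After xy (step 3): p0.
They match, so y = cbc drives D around a cycle from p0 back to itself; pumping y any number of times keeps D in p0 before reading z, and xyⁱz ∈ L(D) for every i ≥ 0.

yes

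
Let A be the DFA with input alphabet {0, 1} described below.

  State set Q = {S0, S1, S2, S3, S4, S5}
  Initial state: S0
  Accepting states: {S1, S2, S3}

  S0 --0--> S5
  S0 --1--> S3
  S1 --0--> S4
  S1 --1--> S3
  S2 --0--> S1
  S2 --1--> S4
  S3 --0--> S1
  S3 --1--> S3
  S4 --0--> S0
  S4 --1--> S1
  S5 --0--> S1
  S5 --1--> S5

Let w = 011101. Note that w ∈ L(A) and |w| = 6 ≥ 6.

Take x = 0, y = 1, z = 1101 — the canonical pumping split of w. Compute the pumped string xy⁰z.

01101

xy⁰z = xz = 0·1101 = 01101.
Reading y = 1 takes A from S5 back to S5, so after x the machine is still in S5, and z then leads to the accepting state S3. Hence 01101 ∈ L(A).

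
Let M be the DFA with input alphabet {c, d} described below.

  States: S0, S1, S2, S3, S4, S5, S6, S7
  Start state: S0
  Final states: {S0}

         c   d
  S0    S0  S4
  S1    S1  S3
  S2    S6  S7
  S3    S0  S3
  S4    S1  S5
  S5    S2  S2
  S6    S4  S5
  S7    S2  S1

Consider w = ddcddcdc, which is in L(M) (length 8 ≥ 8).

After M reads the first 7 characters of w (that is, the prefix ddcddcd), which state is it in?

S3

Run of M on the first 7 characters of w = d d c d d c d:
  step 0: S0  (start)
  step 1: S4  (read d: S0→S4)
  step 2: S5  (read d: S4→S5)
  step 3: S2  (read c: S5→S2)
  step 4: S7  (read d: S2→S7)
  step 5: S1  (read d: S7→S1)
  step 6: S1  (read c: S1→S1)
  step 7: S3  (read d: S1→S3)

After reading 7 characters, M is in state S3.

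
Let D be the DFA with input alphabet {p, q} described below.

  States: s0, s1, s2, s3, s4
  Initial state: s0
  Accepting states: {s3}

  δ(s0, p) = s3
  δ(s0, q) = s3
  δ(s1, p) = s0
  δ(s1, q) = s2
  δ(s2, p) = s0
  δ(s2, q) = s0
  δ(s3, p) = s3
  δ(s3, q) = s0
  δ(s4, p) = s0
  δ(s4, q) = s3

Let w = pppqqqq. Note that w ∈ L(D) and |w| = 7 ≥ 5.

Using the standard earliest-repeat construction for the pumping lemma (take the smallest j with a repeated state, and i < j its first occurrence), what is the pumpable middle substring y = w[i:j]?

p

State sequence: s0 -p-> s3 -p-> s3 -p-> s3 -q-> s0 -q-> s3 -q-> s0 -q-> s3
First repeat at step 2: s3 was already visited.

So i = 1, j = 2, giving x = w[0:1] = p, y = w[1:2] = p, z = w[2:7] = pqqqq.
Check: |xy| = 2 ≤ 5 and |y| = 1 ≥ 1. Reading y takes D from s3 back to s3, so every xyⁱz is accepted.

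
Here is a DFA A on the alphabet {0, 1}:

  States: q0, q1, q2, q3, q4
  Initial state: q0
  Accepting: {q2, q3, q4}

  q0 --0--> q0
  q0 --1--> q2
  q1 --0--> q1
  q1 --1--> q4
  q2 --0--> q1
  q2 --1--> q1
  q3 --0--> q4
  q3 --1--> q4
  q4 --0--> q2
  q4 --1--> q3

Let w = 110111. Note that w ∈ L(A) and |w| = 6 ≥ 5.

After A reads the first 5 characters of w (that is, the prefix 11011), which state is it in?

q3

State sequence: q0 -1-> q2 -1-> q1 -0-> q1 -1-> q4 -1-> q3

After reading 5 characters, A is in state q3.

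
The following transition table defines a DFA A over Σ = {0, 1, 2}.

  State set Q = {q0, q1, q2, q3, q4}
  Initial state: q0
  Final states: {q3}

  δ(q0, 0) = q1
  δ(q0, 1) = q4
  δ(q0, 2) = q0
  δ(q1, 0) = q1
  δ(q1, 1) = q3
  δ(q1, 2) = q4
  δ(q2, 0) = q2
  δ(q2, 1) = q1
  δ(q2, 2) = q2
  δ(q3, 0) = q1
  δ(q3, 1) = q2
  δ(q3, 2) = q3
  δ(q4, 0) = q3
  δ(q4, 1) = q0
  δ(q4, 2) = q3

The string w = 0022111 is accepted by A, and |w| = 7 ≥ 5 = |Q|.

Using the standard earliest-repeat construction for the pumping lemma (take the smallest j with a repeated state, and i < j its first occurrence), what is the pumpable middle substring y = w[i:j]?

State sequence: q0 -0-> q1 -0-> q1 -2-> q4 -2-> q3 -1-> q2 -1-> q1 -1-> q3
First repeat at step 2: q1 was already visited.

So i = 1, j = 2, giving x = w[0:1] = 0, y = w[1:2] = 0, z = w[2:7] = 22111.
Check: |xy| = 2 ≤ 5 and |y| = 1 ≥ 1. Reading y takes A from q1 back to q1, so every xyⁱz is accepted.
Pumping length from the standard proof: p = 5 (the number of states). The repeated state found above gives |xy| = j ≤ 5 and |y| = j − i ≥ 1.

0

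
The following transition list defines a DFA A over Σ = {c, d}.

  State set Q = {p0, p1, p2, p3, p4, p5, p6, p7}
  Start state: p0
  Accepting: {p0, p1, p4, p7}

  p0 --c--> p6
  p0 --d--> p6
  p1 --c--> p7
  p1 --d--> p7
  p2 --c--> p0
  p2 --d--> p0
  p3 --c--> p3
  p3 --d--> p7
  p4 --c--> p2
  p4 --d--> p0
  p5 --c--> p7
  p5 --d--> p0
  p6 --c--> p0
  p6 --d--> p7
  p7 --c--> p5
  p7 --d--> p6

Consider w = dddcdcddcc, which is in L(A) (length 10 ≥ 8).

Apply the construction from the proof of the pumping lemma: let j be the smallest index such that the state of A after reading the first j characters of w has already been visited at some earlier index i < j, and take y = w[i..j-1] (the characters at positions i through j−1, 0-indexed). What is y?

dd

State sequence: p0 -d-> p6 -d-> p7 -d-> p6 -c-> p0 -d-> p6 -c-> p0 -d-> p6 -d-> p7 -c-> p5 -c-> p7
First repeat at step 3: p6 was already visited.

So i = 1, j = 3, giving x = w[0:1] = d, y = w[1:3] = dd, z = w[3:10] = cdcddcc.
Check: |xy| = 3 ≤ 8 and |y| = 2 ≥ 1. Reading y takes A from p6 back to p6, so every xyⁱz is accepted.
Pumping length from the standard proof: p = 8 (the number of states). The repeated state found above gives |xy| = j ≤ 8 and |y| = j − i ≥ 1.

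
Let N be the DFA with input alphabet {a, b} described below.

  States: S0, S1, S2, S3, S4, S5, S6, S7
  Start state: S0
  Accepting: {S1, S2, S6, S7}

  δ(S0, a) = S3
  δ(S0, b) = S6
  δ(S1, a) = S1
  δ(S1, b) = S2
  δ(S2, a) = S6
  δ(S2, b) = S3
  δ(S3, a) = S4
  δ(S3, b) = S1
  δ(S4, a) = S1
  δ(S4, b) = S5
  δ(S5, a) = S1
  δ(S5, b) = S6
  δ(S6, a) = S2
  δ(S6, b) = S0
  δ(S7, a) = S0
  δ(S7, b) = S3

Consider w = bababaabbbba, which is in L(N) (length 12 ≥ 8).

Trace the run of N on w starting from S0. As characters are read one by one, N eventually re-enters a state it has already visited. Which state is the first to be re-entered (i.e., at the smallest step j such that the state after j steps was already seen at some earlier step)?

S1

State sequence: S0 -b-> S6 -a-> S2 -b-> S3 -a-> S4 -b-> S5 -a-> S1 -a-> S1 -b-> S2 -b-> S3 -b-> S1 -b-> S2 -a-> S6
First repeat at step 7: S1 was already visited.

The earliest repeat is at step j = 7: N is in S1, which it already visited at step i = 6.
Since N has 8 states, any run of length ≥ 8 visits 8+1 states, so by pigeonhole some state repeats within the first 8 steps — that repeat gives the pumpable loop.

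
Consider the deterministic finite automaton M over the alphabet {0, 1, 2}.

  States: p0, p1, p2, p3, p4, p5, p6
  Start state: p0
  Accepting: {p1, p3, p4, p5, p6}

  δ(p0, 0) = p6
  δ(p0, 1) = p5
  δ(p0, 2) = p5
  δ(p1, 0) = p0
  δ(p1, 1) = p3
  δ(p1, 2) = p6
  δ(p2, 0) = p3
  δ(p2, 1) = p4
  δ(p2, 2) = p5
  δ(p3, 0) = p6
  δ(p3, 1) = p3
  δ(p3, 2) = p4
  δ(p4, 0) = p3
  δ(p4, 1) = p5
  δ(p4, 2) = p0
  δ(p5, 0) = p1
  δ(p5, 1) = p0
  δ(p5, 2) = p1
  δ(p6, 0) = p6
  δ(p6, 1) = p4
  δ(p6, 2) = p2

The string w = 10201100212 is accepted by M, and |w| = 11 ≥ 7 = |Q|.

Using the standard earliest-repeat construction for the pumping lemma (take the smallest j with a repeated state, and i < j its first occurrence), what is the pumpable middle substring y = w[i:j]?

Run of M on w = 1 0 2 0 1 1 0 0 2 1 2:
  step 0: p0  (start)
  step 1: p5  (read 1: p0→p5)
  step 2: p1  (read 0: p5→p1)
  step 3: p6  (read 2: p1→p6)
  step 4: p6  (read 0: p6→p6)   ← first repeat (p6 seen earlier)
  step 5: p4  (read 1: p6→p4)
  step 6: p5  (read 1: p4→p5)
  step 7: p1  (read 0: p5→p1)
  step 8: p0  (read 0: p1→p0)
  step 9: p5  (read 2: p0→p5)
  step 10: p0  (read 1: p5→p0)
  step 11: p5  (read 2: p0→p5)

So i = 3, j = 4, giving x = w[0:3] = 102, y = w[3:4] = 0, z = w[4:11] = 1100212.
Check: |xy| = 4 ≤ 7 and |y| = 1 ≥ 1. Reading y takes M from p6 back to p6, so every xyⁱz is accepted.
Since M has 7 states, any run of length ≥ 7 visits 7+1 states, so by pigeonhole some state repeats within the first 7 steps — that repeat gives the pumpable loop.

0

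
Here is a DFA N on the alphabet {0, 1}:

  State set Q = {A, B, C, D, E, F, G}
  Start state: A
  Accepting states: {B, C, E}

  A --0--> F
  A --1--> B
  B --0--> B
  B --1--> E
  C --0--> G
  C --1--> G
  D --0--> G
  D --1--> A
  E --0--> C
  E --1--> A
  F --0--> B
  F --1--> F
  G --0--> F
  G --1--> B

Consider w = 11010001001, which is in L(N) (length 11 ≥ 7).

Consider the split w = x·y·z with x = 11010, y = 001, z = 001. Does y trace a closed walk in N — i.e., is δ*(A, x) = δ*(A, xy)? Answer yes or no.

Run of N on the first 8 characters of w = 1 1 0 1 0 0 0 1:
  step 0: A  (start)
  step 1: B  (read 1: A→B)
  step 2: E  (read 1: B→E)
  step 3: C  (read 0: E→C)
  step 4: G  (read 1: C→G)
  step 5: F  (read 0: G→F)
  step 6: B  (read 0: F→B)
  step 7: B  (read 0: B→B)
  step 8: E  (read 1: B→E)

After x (step 5): F. After xy (step 8): E.
They differ (F ≠ E), so y is not a cycle from the state after x; this split is not the one the pumping-lemma construction produces, and pumping y need not keep the string in L(N).

no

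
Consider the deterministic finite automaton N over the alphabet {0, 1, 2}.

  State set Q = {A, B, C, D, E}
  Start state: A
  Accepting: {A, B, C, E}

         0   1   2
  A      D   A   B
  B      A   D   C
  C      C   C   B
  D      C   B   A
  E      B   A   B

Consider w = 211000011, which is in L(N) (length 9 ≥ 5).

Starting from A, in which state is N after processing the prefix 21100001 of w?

C

Run of N on the first 8 characters of w = 2 1 1 0 0 0 0 1:
  step 0: A  (start)
  step 1: B  (read 2: A→B)
  step 2: D  (read 1: B→D)
  step 3: B  (read 1: D→B)
  step 4: A  (read 0: B→A)
  step 5: D  (read 0: A→D)
  step 6: C  (read 0: D→C)
  step 7: C  (read 0: C→C)
  step 8: C  (read 1: C→C)

After reading 8 characters, N is in state C.
(This kind of state-tracing is the core of the pumping-lemma construction: with 5 states, pigeonhole forces a repeat within the first 5 steps.)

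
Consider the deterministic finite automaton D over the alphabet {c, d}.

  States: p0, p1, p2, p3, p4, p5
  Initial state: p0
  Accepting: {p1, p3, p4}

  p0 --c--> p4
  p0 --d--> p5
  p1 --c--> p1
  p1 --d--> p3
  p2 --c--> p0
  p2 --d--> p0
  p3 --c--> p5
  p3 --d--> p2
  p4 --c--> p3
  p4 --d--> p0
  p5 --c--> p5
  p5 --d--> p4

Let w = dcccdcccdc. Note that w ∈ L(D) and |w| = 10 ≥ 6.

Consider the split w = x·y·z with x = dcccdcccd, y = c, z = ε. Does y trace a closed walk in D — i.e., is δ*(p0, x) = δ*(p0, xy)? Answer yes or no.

Run of D on the first 10 characters of w = d c c c d c c c d c:
  step 0: p0  (start)
  step 1: p5  (read d: p0→p5)
  step 2: p5  (read c: p5→p5)
  step 3: p5  (read c: p5→p5)
  step 4: p5  (read c: p5→p5)
  step 5: p4  (read d: p5→p4)
  step 6: p3  (read c: p4→p3)
  step 7: p5  (read c: p3→p5)
  step 8: p5  (read c: p5→p5)
  step 9: p4  (read d: p5→p4)
  step 10: p3  (read c: p4→p3)

After x (step 9): p4. After xy (step 10): p3.
They differ (p4 ≠ p3), so y is not a cycle from the state after x; this split is not the one the pumping-lemma construction produces, and pumping y need not keep the string in L(D).

no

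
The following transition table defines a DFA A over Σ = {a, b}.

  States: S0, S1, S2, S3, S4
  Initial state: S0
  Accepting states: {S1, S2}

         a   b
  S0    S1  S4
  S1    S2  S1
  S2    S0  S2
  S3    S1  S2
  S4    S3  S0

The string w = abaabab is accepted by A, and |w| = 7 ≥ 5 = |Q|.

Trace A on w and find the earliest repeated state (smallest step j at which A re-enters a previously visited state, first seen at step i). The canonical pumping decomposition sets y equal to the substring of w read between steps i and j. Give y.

Run of A on w = a b a a b a b:
  step 0: S0  (start)
  step 1: S1  (read a: S0→S1)
  step 2: S1  (read b: S1→S1)   ← first repeat (S1 seen earlier)
  step 3: S2  (read a: S1→S2)
  step 4: S0  (read a: S2→S0)
  step 5: S4  (read b: S0→S4)
  step 6: S3  (read a: S4→S3)
  step 7: S2  (read b: S3→S2)

So i = 1, j = 2, giving x = w[0:1] = a, y = w[1:2] = b, z = w[2:7] = aabab.
Check: |xy| = 2 ≤ 5 and |y| = 1 ≥ 1. Reading y takes A from S1 back to S1, so every xyⁱz is accepted.
The DFA has 5 states, so the proof of the pumping lemma guarantees a repeated state among the first 5+1 visited; the segment between the two visits is the pumpable y.

b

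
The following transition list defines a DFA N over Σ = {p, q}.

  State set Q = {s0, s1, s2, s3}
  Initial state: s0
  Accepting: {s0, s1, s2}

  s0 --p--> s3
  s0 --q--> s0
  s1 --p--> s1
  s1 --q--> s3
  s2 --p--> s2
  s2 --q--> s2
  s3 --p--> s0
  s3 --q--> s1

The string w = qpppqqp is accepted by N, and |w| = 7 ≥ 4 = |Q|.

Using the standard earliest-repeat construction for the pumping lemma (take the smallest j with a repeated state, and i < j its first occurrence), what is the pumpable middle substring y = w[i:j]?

Run of N on w = q p p p q q p:
  step 0: s0  (start)
  step 1: s0  (read q: s0→s0)   ← first repeat (s0 seen earlier)
  step 2: s3  (read p: s0→s3)
  step 3: s0  (read p: s3→s0)
  step 4: s3  (read p: s0→s3)
  step 5: s1  (read q: s3→s1)
  step 6: s3  (read q: s1→s3)
  step 7: s0  (read p: s3→s0)

So i = 0, j = 1, giving x = w[0:0] = ε, y = w[0:1] = q, z = w[1:7] = pppqqp.
Check: |xy| = 1 ≤ 4 and |y| = 1 ≥ 1. Reading y takes N from s0 back to s0, so every xyⁱz is accepted.
Pumping length from the standard proof: p = 4 (the number of states). The repeated state found above gives |xy| = j ≤ 4 and |y| = j − i ≥ 1.

q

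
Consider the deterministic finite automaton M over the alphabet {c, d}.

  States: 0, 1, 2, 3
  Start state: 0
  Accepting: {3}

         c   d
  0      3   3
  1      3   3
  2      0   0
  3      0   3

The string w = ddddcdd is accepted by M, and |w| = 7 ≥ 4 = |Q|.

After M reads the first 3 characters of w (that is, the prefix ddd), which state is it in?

3

Run of M on the first 3 characters of w = d d d:
  step 0: 0  (start)
  step 1: 3  (read d: 0→3)
  step 2: 3  (read d: 3→3)
  step 3: 3  (read d: 3→3)

After reading 3 characters, M is in state 3.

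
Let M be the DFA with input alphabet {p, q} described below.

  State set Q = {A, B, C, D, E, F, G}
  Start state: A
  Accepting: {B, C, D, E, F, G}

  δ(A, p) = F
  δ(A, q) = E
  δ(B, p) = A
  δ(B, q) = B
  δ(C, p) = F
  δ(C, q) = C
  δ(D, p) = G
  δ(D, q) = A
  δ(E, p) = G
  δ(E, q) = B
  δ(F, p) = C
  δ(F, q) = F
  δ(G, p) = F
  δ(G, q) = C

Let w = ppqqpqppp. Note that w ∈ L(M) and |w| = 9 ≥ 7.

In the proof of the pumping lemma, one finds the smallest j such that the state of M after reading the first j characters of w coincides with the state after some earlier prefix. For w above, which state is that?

C

Run of M on w = p p q q p q p p p:
  step 0: A  (start)
  step 1: F  (read p: A→F)
  step 2: C  (read p: F→C)
  step 3: C  (read q: C→C)   ← first repeat (C seen earlier)
  step 4: C  (read q: C→C)
  step 5: F  (read p: C→F)
  step 6: F  (read q: F→F)
  step 7: C  (read p: F→C)
  step 8: F  (read p: C→F)
  step 9: C  (read p: F→C)

The earliest repeat is at step j = 3: M is in C, which it already visited at step i = 2.
The DFA has 7 states, so the proof of the pumping lemma guarantees a repeated state among the first 7+1 visited; the segment between the two visits is the pumpable y.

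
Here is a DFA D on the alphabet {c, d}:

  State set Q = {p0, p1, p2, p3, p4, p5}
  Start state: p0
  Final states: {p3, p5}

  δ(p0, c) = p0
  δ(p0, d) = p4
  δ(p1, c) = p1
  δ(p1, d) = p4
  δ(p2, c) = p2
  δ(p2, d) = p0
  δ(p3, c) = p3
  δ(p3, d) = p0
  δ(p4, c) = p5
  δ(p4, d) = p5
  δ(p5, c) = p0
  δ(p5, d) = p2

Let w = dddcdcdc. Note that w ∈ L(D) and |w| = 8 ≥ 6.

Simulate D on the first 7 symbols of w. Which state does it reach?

p4

State sequence: p0 -d-> p4 -d-> p5 -d-> p2 -c-> p2 -d-> p0 -c-> p0 -d-> p4

After reading 7 characters, D is in state p4.
(This kind of state-tracing is the core of the pumping-lemma construction: with 6 states, pigeonhole forces a repeat within the first 6 steps.)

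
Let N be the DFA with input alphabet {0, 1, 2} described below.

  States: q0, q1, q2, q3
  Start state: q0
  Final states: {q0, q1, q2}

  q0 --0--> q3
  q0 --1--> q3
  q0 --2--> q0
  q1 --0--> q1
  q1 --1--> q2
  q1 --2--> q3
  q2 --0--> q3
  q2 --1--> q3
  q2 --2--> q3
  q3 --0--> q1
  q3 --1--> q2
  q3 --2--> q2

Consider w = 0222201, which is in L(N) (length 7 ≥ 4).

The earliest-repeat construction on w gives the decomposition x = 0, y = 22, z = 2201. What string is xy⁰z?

xy⁰z = xz = 0·2201 = 02201.
Reading y = 22 takes N from q3 back to q3, so after x the machine is still in q3, and z then leads to the accepting state q2. Hence 02201 ∈ L(N).

02201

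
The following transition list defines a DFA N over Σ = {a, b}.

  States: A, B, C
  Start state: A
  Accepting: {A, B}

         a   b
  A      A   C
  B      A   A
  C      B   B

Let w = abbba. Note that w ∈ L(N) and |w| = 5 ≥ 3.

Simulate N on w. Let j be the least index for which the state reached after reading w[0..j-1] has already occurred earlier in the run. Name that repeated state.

State sequence: A -a-> A -b-> C -b-> B -b-> A -a-> A
First repeat at step 1: A was already visited.

The earliest repeat is at step j = 1: N is in A, which it already visited at step i = 0.

A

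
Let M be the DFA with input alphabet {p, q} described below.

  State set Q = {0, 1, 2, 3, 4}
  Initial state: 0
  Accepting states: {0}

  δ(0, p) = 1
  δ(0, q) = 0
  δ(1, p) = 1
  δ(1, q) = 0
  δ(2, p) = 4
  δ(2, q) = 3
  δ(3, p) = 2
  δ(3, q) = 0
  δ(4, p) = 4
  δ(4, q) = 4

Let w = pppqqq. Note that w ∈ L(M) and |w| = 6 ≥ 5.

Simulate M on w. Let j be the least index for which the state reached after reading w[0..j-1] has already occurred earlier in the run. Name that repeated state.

1

State sequence: 0 -p-> 1 -p-> 1 -p-> 1 -q-> 0 -q-> 0 -q-> 0
First repeat at step 2: 1 was already visited.

The earliest repeat is at step j = 2: M is in 1, which it already visited at step i = 1.
Since M has 5 states, any run of length ≥ 5 visits 5+1 states, so by pigeonhole some state repeats within the first 5 steps — that repeat gives the pumpable loop.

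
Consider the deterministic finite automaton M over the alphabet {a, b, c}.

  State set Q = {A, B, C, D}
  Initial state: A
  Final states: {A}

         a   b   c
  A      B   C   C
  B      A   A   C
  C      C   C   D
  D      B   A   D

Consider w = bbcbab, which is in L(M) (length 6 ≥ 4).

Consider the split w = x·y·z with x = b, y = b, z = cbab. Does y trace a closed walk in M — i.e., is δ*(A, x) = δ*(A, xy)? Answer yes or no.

yes

Run of M on the first 2 characters of w = b b:
  step 0: A  (start)
  step 1: C  (read b: A→C)
  step 2: C  (read b: C→C)

After x (step 1): C. After xy (step 2): C.
They match, so y = b drives M around a cycle from C back to itself; pumping y any number of times keeps M in C before reading z, and xyⁱz ∈ L(M) for every i ≥ 0.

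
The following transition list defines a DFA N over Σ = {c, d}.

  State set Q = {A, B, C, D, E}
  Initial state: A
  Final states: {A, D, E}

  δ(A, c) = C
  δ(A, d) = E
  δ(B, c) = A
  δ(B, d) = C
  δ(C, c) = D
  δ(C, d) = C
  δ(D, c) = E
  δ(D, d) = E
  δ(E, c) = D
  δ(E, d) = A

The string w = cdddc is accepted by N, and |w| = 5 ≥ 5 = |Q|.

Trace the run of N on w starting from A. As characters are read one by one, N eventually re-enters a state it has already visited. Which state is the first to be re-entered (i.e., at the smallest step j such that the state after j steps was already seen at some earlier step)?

C

Run of N on w = c d d d c:
  step 0: A  (start)
  step 1: C  (read c: A→C)
  step 2: C  (read d: C→C)   ← first repeat (C seen earlier)
  step 3: C  (read d: C→C)
  step 4: C  (read d: C→C)
  step 5: D  (read c: C→D)

The earliest repeat is at step j = 2: N is in C, which it already visited at step i = 1.
The DFA has 5 states, so the proof of the pumping lemma guarantees a repeated state among the first 5+1 visited; the segment between the two visits is the pumpable y.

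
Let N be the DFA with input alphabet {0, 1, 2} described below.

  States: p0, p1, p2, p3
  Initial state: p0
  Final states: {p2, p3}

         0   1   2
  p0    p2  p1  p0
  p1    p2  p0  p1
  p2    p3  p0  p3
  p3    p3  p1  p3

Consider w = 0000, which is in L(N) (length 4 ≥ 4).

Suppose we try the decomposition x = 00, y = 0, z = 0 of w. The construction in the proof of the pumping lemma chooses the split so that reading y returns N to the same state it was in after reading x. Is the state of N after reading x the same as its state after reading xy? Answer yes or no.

yes

State sequence: p0 -0-> p2 -0-> p3 -0-> p3

After x (step 2): p3. After xy (step 3): p3.
They match, so y = 0 drives N around a cycle from p3 back to itself; pumping y any number of times keeps N in p3 before reading z, and xyⁱz ∈ L(N) for every i ≥ 0.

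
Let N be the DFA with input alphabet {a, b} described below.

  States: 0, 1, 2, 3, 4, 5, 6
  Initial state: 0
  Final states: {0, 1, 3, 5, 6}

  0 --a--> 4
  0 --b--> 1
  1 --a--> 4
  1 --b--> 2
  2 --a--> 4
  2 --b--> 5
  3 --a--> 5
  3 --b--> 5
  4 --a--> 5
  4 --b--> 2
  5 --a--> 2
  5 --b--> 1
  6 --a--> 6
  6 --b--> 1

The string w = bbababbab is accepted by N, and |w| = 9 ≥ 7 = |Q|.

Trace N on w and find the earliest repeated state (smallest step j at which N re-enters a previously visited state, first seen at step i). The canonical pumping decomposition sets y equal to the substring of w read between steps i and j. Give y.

State sequence: 0 -b-> 1 -b-> 2 -a-> 4 -b-> 2 -a-> 4 -b-> 2 -b-> 5 -a-> 2 -b-> 5
First repeat at step 4: 2 was already visited.

So i = 2, j = 4, giving x = w[0:2] = bb, y = w[2:4] = ab, z = w[4:9] = abbab.
Check: |xy| = 4 ≤ 7 and |y| = 2 ≥ 1. Reading y takes N from 2 back to 2, so every xyⁱz is accepted.

ab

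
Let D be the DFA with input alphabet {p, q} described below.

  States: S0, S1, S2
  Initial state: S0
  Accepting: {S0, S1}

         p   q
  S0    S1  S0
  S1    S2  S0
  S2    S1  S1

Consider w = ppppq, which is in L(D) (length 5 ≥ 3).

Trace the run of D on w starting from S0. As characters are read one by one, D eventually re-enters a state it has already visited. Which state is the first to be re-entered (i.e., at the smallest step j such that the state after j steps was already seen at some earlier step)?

State sequence: S0 -p-> S1 -p-> S2 -p-> S1 -p-> S2 -q-> S1
First repeat at step 3: S1 was already visited.

The earliest repeat is at step j = 3: D is in S1, which it already visited at step i = 1.

S1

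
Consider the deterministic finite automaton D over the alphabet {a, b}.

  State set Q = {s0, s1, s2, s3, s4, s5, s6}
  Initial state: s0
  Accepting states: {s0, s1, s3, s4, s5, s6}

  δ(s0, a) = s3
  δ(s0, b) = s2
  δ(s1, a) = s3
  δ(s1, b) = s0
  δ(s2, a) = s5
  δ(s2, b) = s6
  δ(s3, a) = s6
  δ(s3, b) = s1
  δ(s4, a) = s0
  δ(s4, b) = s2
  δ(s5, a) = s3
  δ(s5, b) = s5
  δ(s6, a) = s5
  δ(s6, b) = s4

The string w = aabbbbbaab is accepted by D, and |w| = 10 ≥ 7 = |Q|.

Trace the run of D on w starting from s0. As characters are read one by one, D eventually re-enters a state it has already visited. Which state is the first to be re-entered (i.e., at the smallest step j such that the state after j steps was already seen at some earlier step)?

s6

State sequence: s0 -a-> s3 -a-> s6 -b-> s4 -b-> s2 -b-> s6 -b-> s4 -b-> s2 -a-> s5 -a-> s3 -b-> s1
First repeat at step 5: s6 was already visited.

The earliest repeat is at step j = 5: D is in s6, which it already visited at step i = 2.
With |Q| = 7, pigeonhole forces a state repeat no later than step 7; the substring read between the first and second visits to that state can be pumped.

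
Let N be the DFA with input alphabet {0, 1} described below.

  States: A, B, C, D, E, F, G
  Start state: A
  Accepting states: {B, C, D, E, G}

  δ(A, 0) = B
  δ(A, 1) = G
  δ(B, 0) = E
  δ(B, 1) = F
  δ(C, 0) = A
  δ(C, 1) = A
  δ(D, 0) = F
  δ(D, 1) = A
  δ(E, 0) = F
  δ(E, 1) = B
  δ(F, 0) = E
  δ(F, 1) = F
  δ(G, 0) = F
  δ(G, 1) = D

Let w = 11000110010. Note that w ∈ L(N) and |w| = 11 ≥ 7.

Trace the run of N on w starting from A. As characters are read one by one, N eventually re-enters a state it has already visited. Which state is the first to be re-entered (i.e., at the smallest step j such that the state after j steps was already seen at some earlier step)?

State sequence: A -1-> G -1-> D -0-> F -0-> E -0-> F -1-> F -1-> F -0-> E -0-> F -1-> F -0-> E
First repeat at step 5: F was already visited.

The earliest repeat is at step j = 5: N is in F, which it already visited at step i = 3.

F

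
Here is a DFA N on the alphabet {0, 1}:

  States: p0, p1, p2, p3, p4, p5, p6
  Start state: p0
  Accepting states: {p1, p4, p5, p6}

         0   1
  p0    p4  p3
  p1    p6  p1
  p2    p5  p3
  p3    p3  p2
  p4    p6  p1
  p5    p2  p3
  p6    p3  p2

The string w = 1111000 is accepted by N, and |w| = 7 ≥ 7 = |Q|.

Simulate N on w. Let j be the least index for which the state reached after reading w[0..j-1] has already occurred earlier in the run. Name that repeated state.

p3

Run of N on w = 1 1 1 1 0 0 0:
  step 0: p0  (start)
  step 1: p3  (read 1: p0→p3)
  step 2: p2  (read 1: p3→p2)
  step 3: p3  (read 1: p2→p3)   ← first repeat (p3 seen earlier)
  step 4: p2  (read 1: p3→p2)
  step 5: p5  (read 0: p2→p5)
  step 6: p2  (read 0: p5→p2)
  step 7: p5  (read 0: p2→p5)

The earliest repeat is at step j = 3: N is in p3, which it already visited at step i = 1.
Since N has 7 states, any run of length ≥ 7 visits 7+1 states, so by pigeonhole some state repeats within the first 7 steps — that repeat gives the pumpable loop.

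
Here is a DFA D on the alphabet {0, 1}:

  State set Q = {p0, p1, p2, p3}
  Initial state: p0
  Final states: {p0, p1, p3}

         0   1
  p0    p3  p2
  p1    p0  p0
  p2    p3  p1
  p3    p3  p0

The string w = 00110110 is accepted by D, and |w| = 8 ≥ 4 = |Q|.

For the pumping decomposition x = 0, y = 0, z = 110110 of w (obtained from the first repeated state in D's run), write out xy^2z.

000110110

xy^2z = 0·0·0·110110 = 000110110.
Reading y = 0 takes D from p3 back to p3, so after x·y·y the machine is still in p3, and z then leads to the accepting state p3. Hence 000110110 ∈ L(D).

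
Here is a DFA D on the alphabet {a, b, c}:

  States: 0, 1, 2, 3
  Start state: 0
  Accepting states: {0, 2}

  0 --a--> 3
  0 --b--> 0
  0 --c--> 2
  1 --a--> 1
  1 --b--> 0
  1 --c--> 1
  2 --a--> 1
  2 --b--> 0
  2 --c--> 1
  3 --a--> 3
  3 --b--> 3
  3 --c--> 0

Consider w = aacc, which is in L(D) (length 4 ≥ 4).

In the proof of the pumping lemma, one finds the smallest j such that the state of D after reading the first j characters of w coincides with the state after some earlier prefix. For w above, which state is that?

3

State sequence: 0 -a-> 3 -a-> 3 -c-> 0 -c-> 2
First repeat at step 2: 3 was already visited.

The earliest repeat is at step j = 2: D is in 3, which it already visited at step i = 1.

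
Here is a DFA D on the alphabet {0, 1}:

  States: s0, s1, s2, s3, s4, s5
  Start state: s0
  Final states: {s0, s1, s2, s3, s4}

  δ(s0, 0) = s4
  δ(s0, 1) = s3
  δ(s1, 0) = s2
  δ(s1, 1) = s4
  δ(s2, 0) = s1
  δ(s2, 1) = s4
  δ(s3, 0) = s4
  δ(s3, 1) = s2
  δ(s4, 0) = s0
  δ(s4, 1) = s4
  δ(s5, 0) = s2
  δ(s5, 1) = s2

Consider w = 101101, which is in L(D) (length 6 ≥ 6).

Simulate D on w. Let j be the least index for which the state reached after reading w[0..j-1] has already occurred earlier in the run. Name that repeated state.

State sequence: s0 -1-> s3 -0-> s4 -1-> s4 -1-> s4 -0-> s0 -1-> s3
First repeat at step 3: s4 was already visited.

The earliest repeat is at step j = 3: D is in s4, which it already visited at step i = 2.
Pumping length from the standard proof: p = 6 (the number of states). The repeated state found above gives |xy| = j ≤ 6 and |y| = j − i ≥ 1.

s4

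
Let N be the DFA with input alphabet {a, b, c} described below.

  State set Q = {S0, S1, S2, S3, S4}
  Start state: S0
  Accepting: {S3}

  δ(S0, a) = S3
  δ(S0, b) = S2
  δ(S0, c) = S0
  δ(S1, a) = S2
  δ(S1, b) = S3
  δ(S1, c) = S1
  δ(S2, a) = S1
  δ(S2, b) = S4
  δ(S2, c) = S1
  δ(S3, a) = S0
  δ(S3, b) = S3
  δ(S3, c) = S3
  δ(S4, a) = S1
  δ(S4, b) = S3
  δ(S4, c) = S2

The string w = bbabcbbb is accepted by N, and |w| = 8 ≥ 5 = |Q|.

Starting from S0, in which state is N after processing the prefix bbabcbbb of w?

Run of N on the first 8 characters of w = b b a b c b b b:
  step 0: S0  (start)
  step 1: S2  (read b: S0→S2)
  step 2: S4  (read b: S2→S4)
  step 3: S1  (read a: S4→S1)
  step 4: S3  (read b: S1→S3)
  step 5: S3  (read c: S3→S3)
  step 6: S3  (read b: S3→S3)
  step 7: S3  (read b: S3→S3)
  step 8: S3  (read b: S3→S3)

After reading 8 characters, N is in state S3.

S3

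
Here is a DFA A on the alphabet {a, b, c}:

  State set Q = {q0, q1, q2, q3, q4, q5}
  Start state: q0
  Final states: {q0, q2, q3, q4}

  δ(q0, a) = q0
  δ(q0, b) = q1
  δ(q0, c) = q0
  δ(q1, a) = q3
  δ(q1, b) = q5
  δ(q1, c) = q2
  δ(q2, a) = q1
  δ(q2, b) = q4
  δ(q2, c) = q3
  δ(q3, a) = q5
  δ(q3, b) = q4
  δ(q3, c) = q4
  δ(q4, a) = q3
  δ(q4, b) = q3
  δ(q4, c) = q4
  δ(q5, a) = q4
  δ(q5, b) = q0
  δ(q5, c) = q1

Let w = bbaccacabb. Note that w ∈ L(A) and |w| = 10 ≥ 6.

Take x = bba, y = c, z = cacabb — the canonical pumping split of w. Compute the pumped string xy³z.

bbaccccacabb

xy^3z = bba·c·c·c·cacabb = bbaccccacabb.
Reading y = c takes A from q4 back to q4, so after x·y·y·y the machine is still in q4, and z then leads to the accepting state q3. Hence bbaccccacabb ∈ L(A).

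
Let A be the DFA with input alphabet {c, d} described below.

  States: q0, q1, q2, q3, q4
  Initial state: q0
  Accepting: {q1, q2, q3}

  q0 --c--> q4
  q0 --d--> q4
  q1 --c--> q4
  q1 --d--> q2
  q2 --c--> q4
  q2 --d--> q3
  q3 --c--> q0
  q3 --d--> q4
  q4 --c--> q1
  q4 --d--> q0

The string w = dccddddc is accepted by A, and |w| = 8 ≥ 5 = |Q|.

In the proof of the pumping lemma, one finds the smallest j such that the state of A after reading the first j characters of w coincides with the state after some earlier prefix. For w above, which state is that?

q4

Run of A on w = d c c d d d d c:
  step 0: q0  (start)
  step 1: q4  (read d: q0→q4)
  step 2: q1  (read c: q4→q1)
  step 3: q4  (read c: q1→q4)   ← first repeat (q4 seen earlier)
  step 4: q0  (read d: q4→q0)
  step 5: q4  (read d: q0→q4)
  step 6: q0  (read d: q4→q0)
  step 7: q4  (read d: q0→q4)
  step 8: q1  (read c: q4→q1)

The earliest repeat is at step j = 3: A is in q4, which it already visited at step i = 1.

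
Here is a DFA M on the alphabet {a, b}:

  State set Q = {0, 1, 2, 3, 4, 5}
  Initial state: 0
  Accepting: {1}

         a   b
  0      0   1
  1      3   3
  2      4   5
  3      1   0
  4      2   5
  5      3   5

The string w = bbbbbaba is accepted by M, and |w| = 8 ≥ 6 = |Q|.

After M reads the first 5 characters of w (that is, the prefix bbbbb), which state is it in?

3

State sequence: 0 -b-> 1 -b-> 3 -b-> 0 -b-> 1 -b-> 3

After reading 5 characters, M is in state 3.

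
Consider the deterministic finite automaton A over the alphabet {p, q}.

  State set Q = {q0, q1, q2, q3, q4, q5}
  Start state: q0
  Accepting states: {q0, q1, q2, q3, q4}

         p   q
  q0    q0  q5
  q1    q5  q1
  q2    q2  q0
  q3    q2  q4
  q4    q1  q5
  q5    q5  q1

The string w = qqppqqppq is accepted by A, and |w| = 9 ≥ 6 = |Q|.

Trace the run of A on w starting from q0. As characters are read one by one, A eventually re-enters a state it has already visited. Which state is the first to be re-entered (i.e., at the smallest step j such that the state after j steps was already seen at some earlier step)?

q5

Run of A on w = q q p p q q p p q:
  step 0: q0  (start)
  step 1: q5  (read q: q0→q5)
  step 2: q1  (read q: q5→q1)
  step 3: q5  (read p: q1→q5)   ← first repeat (q5 seen earlier)
  step 4: q5  (read p: q5→q5)
  step 5: q1  (read q: q5→q1)
  step 6: q1  (read q: q1→q1)
  step 7: q5  (read p: q1→q5)
  step 8: q5  (read p: q5→q5)
  step 9: q1  (read q: q5→q1)

The earliest repeat is at step j = 3: A is in q5, which it already visited at step i = 1.
Pumping length from the standard proof: p = 6 (the number of states). The repeated state found above gives |xy| = j ≤ 6 and |y| = j − i ≥ 1.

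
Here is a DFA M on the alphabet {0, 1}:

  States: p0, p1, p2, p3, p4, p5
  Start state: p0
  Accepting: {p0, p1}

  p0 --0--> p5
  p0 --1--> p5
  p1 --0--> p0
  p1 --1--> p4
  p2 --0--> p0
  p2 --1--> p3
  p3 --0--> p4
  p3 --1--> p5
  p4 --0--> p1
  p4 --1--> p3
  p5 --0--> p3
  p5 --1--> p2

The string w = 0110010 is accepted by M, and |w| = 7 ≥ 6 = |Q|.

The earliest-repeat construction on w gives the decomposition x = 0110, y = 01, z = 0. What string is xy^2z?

xy^2z = 0110·01·01·0 = 011001010.
Reading y = 01 takes M from p4 back to p4, so after x·y·y the machine is still in p4, and z then leads to the accepting state p1. Hence 011001010 ∈ L(M).

011001010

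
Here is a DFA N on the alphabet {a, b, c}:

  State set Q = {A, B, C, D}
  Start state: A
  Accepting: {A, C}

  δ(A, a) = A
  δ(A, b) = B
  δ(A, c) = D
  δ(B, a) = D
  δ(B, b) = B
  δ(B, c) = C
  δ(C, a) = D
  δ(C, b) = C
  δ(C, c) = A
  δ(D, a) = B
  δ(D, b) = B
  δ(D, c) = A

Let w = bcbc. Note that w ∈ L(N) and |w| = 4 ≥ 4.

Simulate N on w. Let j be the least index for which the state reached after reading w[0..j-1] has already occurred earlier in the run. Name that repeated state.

C

State sequence: A -b-> B -c-> C -b-> C -c-> A
First repeat at step 3: C was already visited.

The earliest repeat is at step j = 3: N is in C, which it already visited at step i = 2.
Pumping length from the standard proof: p = 4 (the number of states). The repeated state found above gives |xy| = j ≤ 4 and |y| = j − i ≥ 1.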